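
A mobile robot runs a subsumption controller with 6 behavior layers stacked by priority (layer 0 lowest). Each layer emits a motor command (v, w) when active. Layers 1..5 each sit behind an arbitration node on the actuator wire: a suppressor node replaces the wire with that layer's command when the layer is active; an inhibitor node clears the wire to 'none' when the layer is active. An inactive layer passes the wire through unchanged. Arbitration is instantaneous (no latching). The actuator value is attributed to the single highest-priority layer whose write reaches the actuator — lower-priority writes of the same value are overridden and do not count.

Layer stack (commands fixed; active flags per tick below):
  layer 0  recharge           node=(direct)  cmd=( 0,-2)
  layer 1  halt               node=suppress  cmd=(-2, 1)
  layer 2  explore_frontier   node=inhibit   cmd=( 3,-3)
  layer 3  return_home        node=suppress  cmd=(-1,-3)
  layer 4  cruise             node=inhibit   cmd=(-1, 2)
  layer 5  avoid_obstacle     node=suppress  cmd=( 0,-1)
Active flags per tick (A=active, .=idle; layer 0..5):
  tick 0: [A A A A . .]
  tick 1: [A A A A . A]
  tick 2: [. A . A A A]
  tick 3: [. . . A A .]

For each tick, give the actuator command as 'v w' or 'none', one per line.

-1 -3
0 -1
0 -1
none

tick 0:
  layer 0 (recharge) active — direct: (0, -2)
  layer 1 (halt) active — suppresses: (-2, 1)
  layer 2 (explore_frontier) active — inhibits: none
  layer 3 (return_home) active — suppresses: (-1, -3)
  layer 4 (cruise) idle — unchanged: (-1, -3)
  layer 5 (avoid_obstacle) idle — unchanged: (-1, -3)
  → actuator (-1, -3)
tick 1:
  layer 0 (recharge) active — direct: (0, -2)
  layer 1 (halt) active — suppresses: (-2, 1)
  layer 2 (explore_frontier) active — inhibits: none
  layer 3 (return_home) active — suppresses: (-1, -3)
  layer 4 (cruise) idle — unchanged: (-1, -3)
  layer 5 (avoid_obstacle) active — suppresses: (0, -1)
  → actuator (0, -1)
tick 2:
  layer 0 (recharge) idle — none
  layer 1 (halt) active — suppresses: (-2, 1)
  layer 2 (explore_frontier) idle — unchanged: (-2, 1)
  layer 3 (return_home) active — suppresses: (-1, -3)
  layer 4 (cruise) active — inhibits: none
  layer 5 (avoid_obstacle) active — suppresses: (0, -1)
  → actuator (0, -1)
tick 3:
  layer 0 (recharge) idle — none
  layer 1 (halt) idle — unchanged: none
  layer 2 (explore_frontier) idle — unchanged: none
  layer 3 (return_home) active — suppresses: (-1, -3)
  layer 4 (cruise) active — inhibits: none
  layer 5 (avoid_obstacle) idle — unchanged: none
  → actuator none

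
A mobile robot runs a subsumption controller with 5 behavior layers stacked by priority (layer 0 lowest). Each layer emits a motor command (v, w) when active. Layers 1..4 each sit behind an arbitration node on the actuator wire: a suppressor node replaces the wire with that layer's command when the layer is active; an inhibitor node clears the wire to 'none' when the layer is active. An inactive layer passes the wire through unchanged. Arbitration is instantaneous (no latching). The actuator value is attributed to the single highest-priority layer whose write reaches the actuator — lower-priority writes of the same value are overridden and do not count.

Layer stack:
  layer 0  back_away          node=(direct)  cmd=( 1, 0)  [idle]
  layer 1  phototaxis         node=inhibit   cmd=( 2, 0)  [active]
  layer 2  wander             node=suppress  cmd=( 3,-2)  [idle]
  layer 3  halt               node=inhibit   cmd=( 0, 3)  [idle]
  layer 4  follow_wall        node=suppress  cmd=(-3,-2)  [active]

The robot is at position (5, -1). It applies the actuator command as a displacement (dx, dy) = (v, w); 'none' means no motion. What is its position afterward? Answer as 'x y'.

2 -3

[0] back_away off; wire := none
[1] phototaxis on (inhibit); wire := none
[2] wander off; pass none
[3] halt off; pass none
[4] follow_wall on (suppress); wire := (-3, -2)
output (-3, -2)
position: (5, -1) + (-3, -2) = (2, -3)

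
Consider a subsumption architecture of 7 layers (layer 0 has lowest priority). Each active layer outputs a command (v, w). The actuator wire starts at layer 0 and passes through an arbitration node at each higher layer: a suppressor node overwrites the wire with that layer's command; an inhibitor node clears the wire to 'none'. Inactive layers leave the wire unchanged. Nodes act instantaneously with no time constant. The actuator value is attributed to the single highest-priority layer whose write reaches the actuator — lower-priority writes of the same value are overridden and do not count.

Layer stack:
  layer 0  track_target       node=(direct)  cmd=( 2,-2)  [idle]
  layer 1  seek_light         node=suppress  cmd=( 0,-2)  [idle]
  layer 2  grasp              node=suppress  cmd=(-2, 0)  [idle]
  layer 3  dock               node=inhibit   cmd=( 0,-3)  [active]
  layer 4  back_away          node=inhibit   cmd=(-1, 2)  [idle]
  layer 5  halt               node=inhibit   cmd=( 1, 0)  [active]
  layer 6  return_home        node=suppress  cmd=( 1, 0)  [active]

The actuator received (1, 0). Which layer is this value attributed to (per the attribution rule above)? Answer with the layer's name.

return_home

L0 track_target: idle → wire = none
L1 seek_light: idle → wire stays none
L2 grasp: idle → wire stays none
L3 dock: active, inhibitor → wire = none
L4 back_away: idle → wire stays none
L5 halt: active, inhibitor → wire = none
L6 return_home: active, suppressor → wire = (1, 0)
actuator = (1, 0)
last writer: layer 6 = return_home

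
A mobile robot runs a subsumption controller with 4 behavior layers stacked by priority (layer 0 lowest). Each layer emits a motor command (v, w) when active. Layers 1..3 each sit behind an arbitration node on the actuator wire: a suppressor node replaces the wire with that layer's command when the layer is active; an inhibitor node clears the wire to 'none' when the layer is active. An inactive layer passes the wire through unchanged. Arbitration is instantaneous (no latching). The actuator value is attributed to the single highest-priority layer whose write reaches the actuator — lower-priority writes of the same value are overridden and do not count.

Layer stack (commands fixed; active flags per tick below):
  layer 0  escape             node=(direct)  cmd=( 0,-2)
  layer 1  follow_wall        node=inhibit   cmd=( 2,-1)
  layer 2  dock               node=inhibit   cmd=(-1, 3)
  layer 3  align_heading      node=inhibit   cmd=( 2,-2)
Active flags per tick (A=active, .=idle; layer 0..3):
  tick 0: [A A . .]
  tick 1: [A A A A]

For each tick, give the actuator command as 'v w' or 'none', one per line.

none
none

tick 0:
  layer 0 (escape) active — direct: (0, -2)
  layer 1 (follow_wall) active — inhibits: none
  layer 2 (dock) idle — unchanged: none
  layer 3 (align_heading) idle — unchanged: none
  → actuator none
tick 1:
  layer 0 (escape) active — direct: (0, -2)
  layer 1 (follow_wall) active — inhibits: none
  layer 2 (dock) active — inhibits: none
  layer 3 (align_heading) active — inhibits: none
  → actuator none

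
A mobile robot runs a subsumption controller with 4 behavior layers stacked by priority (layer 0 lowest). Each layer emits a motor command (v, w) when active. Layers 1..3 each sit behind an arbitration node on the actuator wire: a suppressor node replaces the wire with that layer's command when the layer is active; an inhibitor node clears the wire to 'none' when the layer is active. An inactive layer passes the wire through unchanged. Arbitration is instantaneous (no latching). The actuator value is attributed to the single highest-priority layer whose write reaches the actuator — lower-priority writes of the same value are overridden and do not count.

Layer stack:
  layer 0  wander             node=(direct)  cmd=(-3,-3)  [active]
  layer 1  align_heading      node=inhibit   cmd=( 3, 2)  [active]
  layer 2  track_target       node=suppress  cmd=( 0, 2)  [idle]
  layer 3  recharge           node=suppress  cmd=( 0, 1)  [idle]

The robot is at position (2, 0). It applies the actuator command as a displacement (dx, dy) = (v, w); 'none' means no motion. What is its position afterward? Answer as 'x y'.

2 0

L0 wander: active, feeds wire = (-3, -3)
L1 align_heading: active, inhibitor → wire = none
L2 track_target: idle → wire stays none
L3 recharge: idle → wire stays none
actuator = none
position: (2, 0) + none = (2, 0)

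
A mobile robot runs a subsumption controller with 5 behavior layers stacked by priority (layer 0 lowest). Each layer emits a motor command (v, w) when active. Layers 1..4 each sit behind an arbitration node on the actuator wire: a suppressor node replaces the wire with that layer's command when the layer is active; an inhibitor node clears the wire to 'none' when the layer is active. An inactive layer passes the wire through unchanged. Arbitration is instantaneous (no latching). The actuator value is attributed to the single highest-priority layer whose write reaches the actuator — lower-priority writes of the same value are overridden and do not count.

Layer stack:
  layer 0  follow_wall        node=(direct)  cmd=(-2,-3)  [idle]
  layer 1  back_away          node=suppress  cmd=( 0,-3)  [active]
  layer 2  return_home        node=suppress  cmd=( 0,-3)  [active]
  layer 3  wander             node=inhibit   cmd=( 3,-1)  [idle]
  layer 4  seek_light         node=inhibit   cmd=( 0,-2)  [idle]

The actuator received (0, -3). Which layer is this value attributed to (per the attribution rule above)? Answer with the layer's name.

layer 0 (follow_wall) idle — none
layer 1 (back_away) active — suppresses: (0, -3)
layer 2 (return_home) active — suppresses: (0, -3)
layer 3 (wander) idle — unchanged: (0, -3)
layer 4 (seek_light) idle — unchanged: (0, -3)
→ actuator (0, -3)
last writer: layer 2 = return_home

return_home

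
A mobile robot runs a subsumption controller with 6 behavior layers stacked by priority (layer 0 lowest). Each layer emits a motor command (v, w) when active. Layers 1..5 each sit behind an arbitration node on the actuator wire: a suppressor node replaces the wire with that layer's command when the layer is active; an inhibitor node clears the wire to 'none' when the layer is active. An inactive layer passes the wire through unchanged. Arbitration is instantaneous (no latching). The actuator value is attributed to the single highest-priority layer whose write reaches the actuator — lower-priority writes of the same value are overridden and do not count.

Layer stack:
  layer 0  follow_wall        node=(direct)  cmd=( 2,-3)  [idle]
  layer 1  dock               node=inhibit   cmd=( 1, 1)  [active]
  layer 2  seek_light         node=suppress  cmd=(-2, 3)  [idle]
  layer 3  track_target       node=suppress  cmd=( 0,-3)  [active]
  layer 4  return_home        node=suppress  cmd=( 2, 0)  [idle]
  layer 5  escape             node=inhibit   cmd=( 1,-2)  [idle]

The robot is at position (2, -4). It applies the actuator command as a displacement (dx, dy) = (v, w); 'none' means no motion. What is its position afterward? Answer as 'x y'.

2 -7

layer 0 (follow_wall) idle — none
layer 1 (dock) active — inhibits: none
layer 2 (seek_light) idle — unchanged: none
layer 3 (track_target) active — suppresses: (0, -3)
layer 4 (return_home) idle — unchanged: (0, -3)
layer 5 (escape) idle — unchanged: (0, -3)
→ actuator (0, -3)
position: (2, -4) + (0, -3) = (2, -7)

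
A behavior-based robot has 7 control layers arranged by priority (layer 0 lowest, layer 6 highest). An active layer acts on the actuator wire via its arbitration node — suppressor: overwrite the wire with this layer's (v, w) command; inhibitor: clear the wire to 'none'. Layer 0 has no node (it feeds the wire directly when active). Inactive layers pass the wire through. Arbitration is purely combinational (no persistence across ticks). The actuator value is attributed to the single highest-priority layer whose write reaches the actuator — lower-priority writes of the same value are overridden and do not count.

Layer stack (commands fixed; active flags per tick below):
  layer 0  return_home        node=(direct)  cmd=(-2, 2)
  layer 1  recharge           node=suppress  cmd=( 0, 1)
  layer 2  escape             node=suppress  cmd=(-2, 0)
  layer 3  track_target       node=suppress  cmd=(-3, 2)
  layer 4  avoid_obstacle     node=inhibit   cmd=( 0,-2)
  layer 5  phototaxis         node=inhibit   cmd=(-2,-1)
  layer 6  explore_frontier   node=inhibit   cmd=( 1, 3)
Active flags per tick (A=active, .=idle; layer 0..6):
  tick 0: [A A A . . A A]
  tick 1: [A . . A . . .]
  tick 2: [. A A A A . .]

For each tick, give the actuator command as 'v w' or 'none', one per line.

tick 0:
  layer 0 (return_home) active — direct: (-2, 2)
  layer 1 (recharge) active — suppresses: (0, 1)
  layer 2 (escape) active — suppresses: (-2, 0)
  layer 3 (track_target) idle — unchanged: (-2, 0)
  layer 4 (avoid_obstacle) idle — unchanged: (-2, 0)
  layer 5 (phototaxis) active — inhibits: none
  layer 6 (explore_frontier) active — inhibits: none
  → actuator none
tick 1:
  layer 0 (return_home) active — direct: (-2, 2)
  layer 1 (recharge) idle — unchanged: (-2, 2)
  layer 2 (escape) idle — unchanged: (-2, 2)
  layer 3 (track_target) active — suppresses: (-3, 2)
  layer 4 (avoid_obstacle) idle — unchanged: (-3, 2)
  layer 5 (phototaxis) idle — unchanged: (-3, 2)
  layer 6 (explore_frontier) idle — unchanged: (-3, 2)
  → actuator (-3, 2)
tick 2:
  layer 0 (return_home) idle — none
  layer 1 (recharge) active — suppresses: (0, 1)
  layer 2 (escape) active — suppresses: (-2, 0)
  layer 3 (track_target) active — suppresses: (-3, 2)
  layer 4 (avoid_obstacle) active — inhibits: none
  layer 5 (phototaxis) idle — unchanged: none
  layer 6 (explore_frontier) idle — unchanged: none
  → actuator none

none
-3 2
none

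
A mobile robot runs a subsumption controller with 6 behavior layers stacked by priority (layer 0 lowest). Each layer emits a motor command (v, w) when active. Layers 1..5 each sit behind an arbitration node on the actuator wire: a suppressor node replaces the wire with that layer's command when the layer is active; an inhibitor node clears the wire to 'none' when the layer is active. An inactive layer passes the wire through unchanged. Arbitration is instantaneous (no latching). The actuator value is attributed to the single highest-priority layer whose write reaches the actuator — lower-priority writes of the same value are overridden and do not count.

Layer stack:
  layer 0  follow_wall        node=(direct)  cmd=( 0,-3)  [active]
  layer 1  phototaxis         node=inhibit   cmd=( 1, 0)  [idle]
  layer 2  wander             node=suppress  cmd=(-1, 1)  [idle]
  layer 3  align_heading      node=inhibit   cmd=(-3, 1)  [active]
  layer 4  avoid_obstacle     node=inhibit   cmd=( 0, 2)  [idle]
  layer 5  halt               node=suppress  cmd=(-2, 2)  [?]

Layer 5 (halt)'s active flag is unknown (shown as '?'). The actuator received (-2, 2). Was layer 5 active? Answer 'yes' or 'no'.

yes

If layer 5 is active=yes:
  actuator would be (-2, 2)
If layer 5 is active=no:
  actuator would be none
Observed (-2, 2), so layer 5 was active.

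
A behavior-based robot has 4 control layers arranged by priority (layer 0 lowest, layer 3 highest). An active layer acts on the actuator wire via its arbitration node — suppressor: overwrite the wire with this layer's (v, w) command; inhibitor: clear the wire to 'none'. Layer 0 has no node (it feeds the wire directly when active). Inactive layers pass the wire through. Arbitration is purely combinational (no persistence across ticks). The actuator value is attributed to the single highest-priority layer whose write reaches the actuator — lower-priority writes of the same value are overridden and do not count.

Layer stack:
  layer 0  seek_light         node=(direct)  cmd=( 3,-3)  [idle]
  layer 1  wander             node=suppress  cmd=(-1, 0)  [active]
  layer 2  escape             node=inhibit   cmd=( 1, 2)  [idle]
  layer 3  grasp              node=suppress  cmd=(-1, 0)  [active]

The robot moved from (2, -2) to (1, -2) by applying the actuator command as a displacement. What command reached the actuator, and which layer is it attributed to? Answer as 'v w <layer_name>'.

displacement = (1, -2) − (2, -2) = (-1, 0)
[0] seek_light off; wire := none
[1] wander on (suppress); wire := (-1, 0)
[2] escape off; pass (-1, 0)
[3] grasp on (suppress); wire := (-1, 0)
output (-1, 0) — from layer 3 (grasp)

-1 0 grasp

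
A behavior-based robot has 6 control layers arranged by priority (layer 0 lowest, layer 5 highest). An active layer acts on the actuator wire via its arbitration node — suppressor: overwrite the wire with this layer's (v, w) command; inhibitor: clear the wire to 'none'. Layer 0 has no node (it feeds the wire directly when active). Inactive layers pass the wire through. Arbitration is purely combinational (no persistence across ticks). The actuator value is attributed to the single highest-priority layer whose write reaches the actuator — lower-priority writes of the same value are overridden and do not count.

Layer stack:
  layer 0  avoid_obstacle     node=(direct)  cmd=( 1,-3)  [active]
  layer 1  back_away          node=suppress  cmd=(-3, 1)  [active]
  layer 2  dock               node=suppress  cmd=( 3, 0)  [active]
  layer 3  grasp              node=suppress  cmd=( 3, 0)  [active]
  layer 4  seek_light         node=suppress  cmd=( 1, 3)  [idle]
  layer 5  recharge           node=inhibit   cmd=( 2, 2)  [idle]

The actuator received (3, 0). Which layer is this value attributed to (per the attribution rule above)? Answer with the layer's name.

grasp

L0 avoid_obstacle: active, feeds wire = (1, -3)
L1 back_away: active, suppressor → wire = (-3, 1)
L2 dock: active, suppressor → wire = (3, 0)
L3 grasp: active, suppressor → wire = (3, 0)
L4 seek_light: idle → wire stays (3, 0)
L5 recharge: idle → wire stays (3, 0)
actuator = (3, 0)
last writer: layer 3 = grasp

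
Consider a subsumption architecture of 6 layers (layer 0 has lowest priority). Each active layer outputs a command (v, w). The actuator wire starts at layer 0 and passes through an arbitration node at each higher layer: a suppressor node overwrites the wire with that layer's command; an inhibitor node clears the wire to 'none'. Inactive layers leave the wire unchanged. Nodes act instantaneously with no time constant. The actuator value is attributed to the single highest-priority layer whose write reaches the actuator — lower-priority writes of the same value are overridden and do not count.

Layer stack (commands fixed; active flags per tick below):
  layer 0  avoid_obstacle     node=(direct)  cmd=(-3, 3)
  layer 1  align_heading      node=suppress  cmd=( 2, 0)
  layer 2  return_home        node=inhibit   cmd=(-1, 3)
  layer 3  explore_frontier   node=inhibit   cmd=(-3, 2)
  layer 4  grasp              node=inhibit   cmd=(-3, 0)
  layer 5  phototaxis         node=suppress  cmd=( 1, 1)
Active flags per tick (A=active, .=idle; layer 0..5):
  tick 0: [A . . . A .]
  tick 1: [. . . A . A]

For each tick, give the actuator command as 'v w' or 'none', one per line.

none
1 1

tick 0:
  layer 0 (avoid_obstacle) active — direct: (-3, 3)
  layer 1 (align_heading) idle — unchanged: (-3, 3)
  layer 2 (return_home) idle — unchanged: (-3, 3)
  layer 3 (explore_frontier) idle — unchanged: (-3, 3)
  layer 4 (grasp) active — inhibits: none
  layer 5 (phototaxis) idle — unchanged: none
  → actuator none
tick 1:
  layer 0 (avoid_obstacle) idle — none
  layer 1 (align_heading) idle — unchanged: none
  layer 2 (return_home) idle — unchanged: none
  layer 3 (explore_frontier) active — inhibits: none
  layer 4 (grasp) idle — unchanged: none
  layer 5 (phototaxis) active — suppresses: (1, 1)
  → actuator (1, 1)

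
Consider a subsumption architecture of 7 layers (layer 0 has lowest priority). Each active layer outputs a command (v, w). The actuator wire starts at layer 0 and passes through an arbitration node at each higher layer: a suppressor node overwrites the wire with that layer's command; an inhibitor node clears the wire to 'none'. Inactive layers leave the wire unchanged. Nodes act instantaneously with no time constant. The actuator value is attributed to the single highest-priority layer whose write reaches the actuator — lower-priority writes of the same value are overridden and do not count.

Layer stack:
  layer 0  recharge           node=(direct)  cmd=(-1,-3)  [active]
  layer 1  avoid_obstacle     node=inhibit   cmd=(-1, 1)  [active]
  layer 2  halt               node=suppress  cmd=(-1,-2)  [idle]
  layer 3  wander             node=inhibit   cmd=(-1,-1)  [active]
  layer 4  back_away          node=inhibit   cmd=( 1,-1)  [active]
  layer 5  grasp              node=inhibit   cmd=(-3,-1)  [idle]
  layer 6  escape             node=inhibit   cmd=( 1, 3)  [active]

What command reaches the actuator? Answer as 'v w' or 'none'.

[0] recharge on; wire := (-1, -3)
[1] avoid_obstacle on (inhibit); wire := none
[2] halt off; pass none
[3] wander on (inhibit); wire := none
[4] back_away on (inhibit); wire := none
[5] grasp off; pass none
[6] escape on (inhibit); wire := none
output none

none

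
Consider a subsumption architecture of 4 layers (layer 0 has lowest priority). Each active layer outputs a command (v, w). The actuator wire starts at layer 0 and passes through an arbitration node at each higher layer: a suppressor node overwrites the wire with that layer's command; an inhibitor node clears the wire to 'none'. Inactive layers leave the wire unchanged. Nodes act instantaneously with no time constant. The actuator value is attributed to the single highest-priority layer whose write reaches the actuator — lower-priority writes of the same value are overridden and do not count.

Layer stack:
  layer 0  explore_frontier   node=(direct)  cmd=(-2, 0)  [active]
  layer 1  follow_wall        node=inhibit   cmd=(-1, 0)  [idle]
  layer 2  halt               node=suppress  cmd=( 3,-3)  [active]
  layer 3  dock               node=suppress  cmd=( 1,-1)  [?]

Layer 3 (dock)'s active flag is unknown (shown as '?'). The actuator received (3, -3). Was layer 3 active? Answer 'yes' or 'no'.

no

If layer 3 is active=yes:
  actuator would be (1, -1)
If layer 3 is active=no:
  actuator would be (3, -3)
Observed (3, -3), so layer 3 was idle.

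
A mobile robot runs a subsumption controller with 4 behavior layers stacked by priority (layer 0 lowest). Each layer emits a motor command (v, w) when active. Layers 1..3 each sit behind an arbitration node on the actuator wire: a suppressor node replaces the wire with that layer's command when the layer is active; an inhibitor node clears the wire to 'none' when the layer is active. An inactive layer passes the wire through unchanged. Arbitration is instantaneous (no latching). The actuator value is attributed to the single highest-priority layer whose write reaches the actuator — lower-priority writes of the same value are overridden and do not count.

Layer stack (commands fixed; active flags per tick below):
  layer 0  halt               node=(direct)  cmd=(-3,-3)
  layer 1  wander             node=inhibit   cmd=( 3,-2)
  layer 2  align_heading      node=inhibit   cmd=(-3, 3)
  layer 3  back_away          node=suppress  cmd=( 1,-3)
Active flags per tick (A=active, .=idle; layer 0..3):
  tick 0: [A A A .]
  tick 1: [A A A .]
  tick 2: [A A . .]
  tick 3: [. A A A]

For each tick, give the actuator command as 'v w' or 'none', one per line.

none
none
none
1 -3

tick 0:
  L0 halt: active, feeds wire = (-3, -3)
  L1 wander: active, inhibitor → wire = none
  L2 align_heading: active, inhibitor → wire = none
  L3 back_away: idle → wire stays none
  actuator = none
tick 1:
  L0 halt: active, feeds wire = (-3, -3)
  L1 wander: active, inhibitor → wire = none
  L2 align_heading: active, inhibitor → wire = none
  L3 back_away: idle → wire stays none
  actuator = none
tick 2:
  L0 halt: active, feeds wire = (-3, -3)
  L1 wander: active, inhibitor → wire = none
  L2 align_heading: idle → wire stays none
  L3 back_away: idle → wire stays none
  actuator = none
tick 3:
  L0 halt: idle → wire = none
  L1 wander: active, inhibitor → wire = none
  L2 align_heading: active, inhibitor → wire = none
  L3 back_away: active, suppressor → wire = (1, -3)
  actuator = (1, -3)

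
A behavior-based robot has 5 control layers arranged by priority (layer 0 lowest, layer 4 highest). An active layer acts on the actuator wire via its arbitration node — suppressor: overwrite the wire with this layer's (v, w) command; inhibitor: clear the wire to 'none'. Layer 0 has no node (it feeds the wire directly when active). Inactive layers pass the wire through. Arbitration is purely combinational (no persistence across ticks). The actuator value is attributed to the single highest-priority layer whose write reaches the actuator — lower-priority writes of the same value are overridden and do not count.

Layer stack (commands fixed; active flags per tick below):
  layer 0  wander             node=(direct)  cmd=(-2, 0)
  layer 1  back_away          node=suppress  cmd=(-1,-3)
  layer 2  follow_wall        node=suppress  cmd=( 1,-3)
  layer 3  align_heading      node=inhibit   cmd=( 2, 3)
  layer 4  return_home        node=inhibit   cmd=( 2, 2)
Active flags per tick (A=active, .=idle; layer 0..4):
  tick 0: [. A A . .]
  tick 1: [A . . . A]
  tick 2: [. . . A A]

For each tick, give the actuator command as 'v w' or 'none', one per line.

1 -3
none
none

tick 0:
  L0 wander: idle → wire = none
  L1 back_away: active, suppressor → wire = (-1, -3)
  L2 follow_wall: active, suppressor → wire = (1, -3)
  L3 align_heading: idle → wire stays (1, -3)
  L4 return_home: idle → wire stays (1, -3)
  actuator = (1, -3)
tick 1:
  L0 wander: active, feeds wire = (-2, 0)
  L1 back_away: idle → wire stays (-2, 0)
  L2 follow_wall: idle → wire stays (-2, 0)
  L3 align_heading: idle → wire stays (-2, 0)
  L4 return_home: active, inhibitor → wire = none
  actuator = none
tick 2:
  L0 wander: idle → wire = none
  L1 back_away: idle → wire stays none
  L2 follow_wall: idle → wire stays none
  L3 align_heading: active, inhibitor → wire = none
  L4 return_home: active, inhibitor → wire = none
  actuator = none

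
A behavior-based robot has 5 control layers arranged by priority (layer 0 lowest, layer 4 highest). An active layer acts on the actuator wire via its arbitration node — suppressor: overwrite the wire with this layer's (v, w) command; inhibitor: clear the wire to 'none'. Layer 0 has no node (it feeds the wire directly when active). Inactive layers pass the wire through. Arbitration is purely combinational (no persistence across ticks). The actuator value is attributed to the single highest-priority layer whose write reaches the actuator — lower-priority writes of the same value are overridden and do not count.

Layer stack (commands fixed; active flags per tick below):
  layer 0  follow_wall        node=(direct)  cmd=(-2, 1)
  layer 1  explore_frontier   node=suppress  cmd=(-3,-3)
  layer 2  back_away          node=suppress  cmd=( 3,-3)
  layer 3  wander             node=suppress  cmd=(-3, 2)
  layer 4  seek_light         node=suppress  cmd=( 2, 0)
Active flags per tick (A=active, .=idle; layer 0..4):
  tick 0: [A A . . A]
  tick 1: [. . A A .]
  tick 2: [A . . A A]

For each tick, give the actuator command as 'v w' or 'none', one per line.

2 0
-3 2
2 0

tick 0:
  layer 0 (follow_wall) active — direct: (-2, 1)
  layer 1 (explore_frontier) active — suppresses: (-3, -3)
  layer 2 (back_away) idle — unchanged: (-3, -3)
  layer 3 (wander) idle — unchanged: (-3, -3)
  layer 4 (seek_light) active — suppresses: (2, 0)
  → actuator (2, 0)
tick 1:
  layer 0 (follow_wall) idle — none
  layer 1 (explore_frontier) idle — unchanged: none
  layer 2 (back_away) active — suppresses: (3, -3)
  layer 3 (wander) active — suppresses: (-3, 2)
  layer 4 (seek_light) idle — unchanged: (-3, 2)
  → actuator (-3, 2)
tick 2:
  layer 0 (follow_wall) active — direct: (-2, 1)
  layer 1 (explore_frontier) idle — unchanged: (-2, 1)
  layer 2 (back_away) idle — unchanged: (-2, 1)
  layer 3 (wander) active — suppresses: (-3, 2)
  layer 4 (seek_light) active — suppresses: (2, 0)
  → actuator (2, 0)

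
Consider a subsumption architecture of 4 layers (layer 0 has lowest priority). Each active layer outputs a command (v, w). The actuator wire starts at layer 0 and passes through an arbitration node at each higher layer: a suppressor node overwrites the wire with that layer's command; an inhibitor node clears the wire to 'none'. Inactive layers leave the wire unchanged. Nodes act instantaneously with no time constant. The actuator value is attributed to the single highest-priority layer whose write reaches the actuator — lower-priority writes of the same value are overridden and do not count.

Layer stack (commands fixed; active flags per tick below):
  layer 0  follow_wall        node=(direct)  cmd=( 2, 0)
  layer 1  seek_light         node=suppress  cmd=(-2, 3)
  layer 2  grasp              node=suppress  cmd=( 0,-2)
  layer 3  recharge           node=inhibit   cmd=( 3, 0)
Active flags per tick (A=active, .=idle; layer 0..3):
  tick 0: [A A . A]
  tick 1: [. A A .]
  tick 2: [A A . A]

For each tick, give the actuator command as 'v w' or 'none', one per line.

none
0 -2
none

tick 0:
  layer 0 (follow_wall) active — direct: (2, 0)
  layer 1 (seek_light) active — suppresses: (-2, 3)
  layer 2 (grasp) idle — unchanged: (-2, 3)
  layer 3 (recharge) active — inhibits: none
  → actuator none
tick 1:
  layer 0 (follow_wall) idle — none
  layer 1 (seek_light) active — suppresses: (-2, 3)
  layer 2 (grasp) active — suppresses: (0, -2)
  layer 3 (recharge) idle — unchanged: (0, -2)
  → actuator (0, -2)
tick 2:
  layer 0 (follow_wall) active — direct: (2, 0)
  layer 1 (seek_light) active — suppresses: (-2, 3)
  layer 2 (grasp) idle — unchanged: (-2, 3)
  layer 3 (recharge) active — inhibits: none
  → actuator none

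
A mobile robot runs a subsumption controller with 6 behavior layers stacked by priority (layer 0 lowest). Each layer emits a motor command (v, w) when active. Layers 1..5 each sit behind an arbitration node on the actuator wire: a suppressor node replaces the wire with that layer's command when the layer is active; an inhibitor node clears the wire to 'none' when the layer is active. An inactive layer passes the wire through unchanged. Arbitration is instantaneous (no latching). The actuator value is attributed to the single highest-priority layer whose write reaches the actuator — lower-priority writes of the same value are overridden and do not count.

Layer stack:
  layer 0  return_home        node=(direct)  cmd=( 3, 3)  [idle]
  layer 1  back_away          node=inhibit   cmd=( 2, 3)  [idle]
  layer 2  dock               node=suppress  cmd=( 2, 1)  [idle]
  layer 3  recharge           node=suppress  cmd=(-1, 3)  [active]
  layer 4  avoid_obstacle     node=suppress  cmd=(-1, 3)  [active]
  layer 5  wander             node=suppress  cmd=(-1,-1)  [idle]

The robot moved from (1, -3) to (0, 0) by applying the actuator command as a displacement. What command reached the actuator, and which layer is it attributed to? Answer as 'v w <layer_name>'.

displacement = (0, 0) − (1, -3) = (-1, 3)
layer 0 (return_home) idle — none
layer 1 (back_away) idle — unchanged: none
layer 2 (dock) idle — unchanged: none
layer 3 (recharge) active — suppresses: (-1, 3)
layer 4 (avoid_obstacle) active — suppresses: (-1, 3)
layer 5 (wander) idle — unchanged: (-1, 3)
→ actuator (-1, 3) — from layer 4 (avoid_obstacle)

-1 3 avoid_obstacle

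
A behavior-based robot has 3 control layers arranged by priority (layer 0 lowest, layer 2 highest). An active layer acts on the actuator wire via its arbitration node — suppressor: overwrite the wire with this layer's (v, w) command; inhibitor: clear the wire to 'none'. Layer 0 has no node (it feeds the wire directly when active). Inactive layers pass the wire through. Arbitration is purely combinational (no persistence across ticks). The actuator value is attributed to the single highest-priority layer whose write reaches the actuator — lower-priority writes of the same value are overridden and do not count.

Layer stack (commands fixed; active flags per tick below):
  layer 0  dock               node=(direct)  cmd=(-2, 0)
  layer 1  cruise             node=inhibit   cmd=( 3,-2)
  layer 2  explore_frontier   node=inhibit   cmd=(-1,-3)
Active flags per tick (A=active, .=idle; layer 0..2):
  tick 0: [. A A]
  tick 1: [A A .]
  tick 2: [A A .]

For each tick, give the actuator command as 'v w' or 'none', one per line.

tick 0:
  layer 0 (dock) idle — none
  layer 1 (cruise) active — inhibits: none
  layer 2 (explore_frontier) active — inhibits: none
  → actuator none
tick 1:
  layer 0 (dock) active — direct: (-2, 0)
  layer 1 (cruise) active — inhibits: none
  layer 2 (explore_frontier) idle — unchanged: none
  → actuator none
tick 2:
  layer 0 (dock) active — direct: (-2, 0)
  layer 1 (cruise) active — inhibits: none
  layer 2 (explore_frontier) idle — unchanged: none
  → actuator none

none
none
none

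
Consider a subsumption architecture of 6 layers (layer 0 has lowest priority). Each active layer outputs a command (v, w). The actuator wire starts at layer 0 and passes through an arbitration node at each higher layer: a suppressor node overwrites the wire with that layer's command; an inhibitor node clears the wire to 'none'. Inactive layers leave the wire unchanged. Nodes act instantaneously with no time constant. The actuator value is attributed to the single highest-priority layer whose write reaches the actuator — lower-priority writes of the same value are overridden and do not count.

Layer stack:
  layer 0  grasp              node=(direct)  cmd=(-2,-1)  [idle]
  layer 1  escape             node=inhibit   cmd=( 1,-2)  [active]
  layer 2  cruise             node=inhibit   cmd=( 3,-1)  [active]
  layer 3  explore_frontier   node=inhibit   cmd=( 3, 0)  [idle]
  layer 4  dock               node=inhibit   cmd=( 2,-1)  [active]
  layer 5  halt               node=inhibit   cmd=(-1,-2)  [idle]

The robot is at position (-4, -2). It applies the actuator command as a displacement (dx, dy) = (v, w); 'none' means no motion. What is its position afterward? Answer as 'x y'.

-4 -2

[0] grasp off; wire := none
[1] escape on (inhibit); wire := none
[2] cruise on (inhibit); wire := none
[3] explore_frontier off; pass none
[4] dock on (inhibit); wire := none
[5] halt off; pass none
output none
position: (-4, -2) + none = (-4, -2)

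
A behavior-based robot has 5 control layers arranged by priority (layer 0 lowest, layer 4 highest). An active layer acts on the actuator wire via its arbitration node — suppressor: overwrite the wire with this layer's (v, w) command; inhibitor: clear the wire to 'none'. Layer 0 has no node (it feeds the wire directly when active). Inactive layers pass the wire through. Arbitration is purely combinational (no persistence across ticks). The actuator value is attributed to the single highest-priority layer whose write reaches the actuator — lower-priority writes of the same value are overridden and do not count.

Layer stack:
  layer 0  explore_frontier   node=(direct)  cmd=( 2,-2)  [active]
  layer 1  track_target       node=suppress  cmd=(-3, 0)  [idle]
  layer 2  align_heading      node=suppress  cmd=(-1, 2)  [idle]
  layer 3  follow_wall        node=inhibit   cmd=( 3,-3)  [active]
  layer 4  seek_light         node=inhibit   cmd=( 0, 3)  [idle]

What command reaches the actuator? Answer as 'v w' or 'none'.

none

[0] explore_frontier on; wire := (2, -2)
[1] track_target off; pass (2, -2)
[2] align_heading off; pass (2, -2)
[3] follow_wall on (inhibit); wire := none
[4] seek_light off; pass none
output none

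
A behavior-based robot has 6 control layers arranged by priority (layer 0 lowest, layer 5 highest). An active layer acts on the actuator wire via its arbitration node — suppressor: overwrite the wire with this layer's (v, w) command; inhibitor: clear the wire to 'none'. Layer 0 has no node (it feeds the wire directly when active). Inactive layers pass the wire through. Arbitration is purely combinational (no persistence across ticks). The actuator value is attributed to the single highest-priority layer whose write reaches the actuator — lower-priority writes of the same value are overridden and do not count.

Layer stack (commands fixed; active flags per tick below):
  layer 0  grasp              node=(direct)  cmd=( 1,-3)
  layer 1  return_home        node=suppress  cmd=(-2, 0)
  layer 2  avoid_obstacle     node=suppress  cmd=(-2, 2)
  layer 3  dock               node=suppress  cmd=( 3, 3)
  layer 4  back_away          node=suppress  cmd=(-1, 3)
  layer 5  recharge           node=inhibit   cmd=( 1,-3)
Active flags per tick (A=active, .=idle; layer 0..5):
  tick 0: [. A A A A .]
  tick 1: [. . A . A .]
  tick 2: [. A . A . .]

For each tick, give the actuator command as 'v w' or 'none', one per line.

-1 3
-1 3
3 3

tick 0:
  L0 grasp: idle → wire = none
  L1 return_home: active, suppressor → wire = (-2, 0)
  L2 avoid_obstacle: active, suppressor → wire = (-2, 2)
  L3 dock: active, suppressor → wire = (3, 3)
  L4 back_away: active, suppressor → wire = (-1, 3)
  L5 recharge: idle → wire stays (-1, 3)
  actuator = (-1, 3)
tick 1:
  L0 grasp: idle → wire = none
  L1 return_home: idle → wire stays none
  L2 avoid_obstacle: active, suppressor → wire = (-2, 2)
  L3 dock: idle → wire stays (-2, 2)
  L4 back_away: active, suppressor → wire = (-1, 3)
  L5 recharge: idle → wire stays (-1, 3)
  actuator = (-1, 3)
tick 2:
  L0 grasp: idle → wire = none
  L1 return_home: active, suppressor → wire = (-2, 0)
  L2 avoid_obstacle: idle → wire stays (-2, 0)
  L3 dock: active, suppressor → wire = (3, 3)
  L4 back_away: idle → wire stays (3, 3)
  L5 recharge: idle → wire stays (3, 3)
  actuator = (3, 3)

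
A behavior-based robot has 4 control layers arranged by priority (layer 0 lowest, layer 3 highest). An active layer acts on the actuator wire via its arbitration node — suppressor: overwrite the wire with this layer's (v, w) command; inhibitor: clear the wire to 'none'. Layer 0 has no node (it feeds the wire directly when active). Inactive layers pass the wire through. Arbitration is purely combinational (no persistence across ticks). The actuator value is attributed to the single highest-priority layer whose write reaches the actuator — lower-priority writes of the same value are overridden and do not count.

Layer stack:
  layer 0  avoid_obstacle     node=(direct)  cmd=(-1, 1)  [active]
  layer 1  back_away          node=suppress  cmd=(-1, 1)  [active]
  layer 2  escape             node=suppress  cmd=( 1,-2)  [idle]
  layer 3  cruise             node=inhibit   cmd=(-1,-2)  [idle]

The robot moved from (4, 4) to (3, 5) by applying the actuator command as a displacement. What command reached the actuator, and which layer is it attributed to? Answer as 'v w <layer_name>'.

displacement = (3, 5) − (4, 4) = (-1, 1)
[0] avoid_obstacle on; wire := (-1, 1)
[1] back_away on (suppress); wire := (-1, 1)
[2] escape off; pass (-1, 1)
[3] cruise off; pass (-1, 1)
output (-1, 1) — from layer 1 (back_away)

-1 1 back_away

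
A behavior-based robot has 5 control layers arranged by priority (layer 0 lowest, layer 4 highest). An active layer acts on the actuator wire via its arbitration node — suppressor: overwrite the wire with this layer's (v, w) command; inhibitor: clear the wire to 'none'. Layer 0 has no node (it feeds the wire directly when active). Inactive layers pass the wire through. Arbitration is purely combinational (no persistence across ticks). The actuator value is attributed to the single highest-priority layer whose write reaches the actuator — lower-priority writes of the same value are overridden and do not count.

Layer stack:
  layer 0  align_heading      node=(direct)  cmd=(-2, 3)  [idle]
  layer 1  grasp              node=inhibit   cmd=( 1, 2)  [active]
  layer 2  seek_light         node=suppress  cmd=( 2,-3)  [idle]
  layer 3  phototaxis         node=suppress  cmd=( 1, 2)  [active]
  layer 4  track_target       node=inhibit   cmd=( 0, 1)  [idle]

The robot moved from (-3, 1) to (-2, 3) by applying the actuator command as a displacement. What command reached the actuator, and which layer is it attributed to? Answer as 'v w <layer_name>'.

1 2 phototaxis

displacement = (-2, 3) − (-3, 1) = (1, 2)
layer 0 (align_heading) idle — none
layer 1 (grasp) active — inhibits: none
layer 2 (seek_light) idle — unchanged: none
layer 3 (phototaxis) active — suppresses: (1, 2)
layer 4 (track_target) idle — unchanged: (1, 2)
→ actuator (1, 2) — from layer 3 (phototaxis)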